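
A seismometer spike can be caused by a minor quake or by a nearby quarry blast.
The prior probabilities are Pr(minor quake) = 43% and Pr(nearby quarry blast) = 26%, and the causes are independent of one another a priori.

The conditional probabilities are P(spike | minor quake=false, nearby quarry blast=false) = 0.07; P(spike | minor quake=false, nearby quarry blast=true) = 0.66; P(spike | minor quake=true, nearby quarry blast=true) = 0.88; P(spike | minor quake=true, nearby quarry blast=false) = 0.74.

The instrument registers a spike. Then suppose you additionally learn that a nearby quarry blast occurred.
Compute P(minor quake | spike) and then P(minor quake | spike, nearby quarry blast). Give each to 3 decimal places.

Weight on minor quake=true, given the evidence: 0.235468 + 0.098384 = 0.333852
The normalizing constant is 0.07*0.57*0.74 + 0.66*0.57*0.26 + 0.74*0.43*0.74 + 0.88*0.43*0.26 = 0.461190
P(minor quake | spike) = 0.333852/0.461190 ≈ 0.724

With the extra evidence:
Enumerate both values of minor quake and weight by the priors:
  P(spike | nearby quarry blast) = 0.66·0.57 + 0.88·0.43
        = 0.376200 + 0.378400 = 0.754600
Keeping only the minor quake-present terms gives 0.378400, so
  P(minor quake | spike, nearby quarry blast) = 0.378400 / 0.754600 ≈ 0.501

P(minor quake | spike) ≈ 0.724; P(minor quake | spike, nearby quarry blast) ≈ 0.501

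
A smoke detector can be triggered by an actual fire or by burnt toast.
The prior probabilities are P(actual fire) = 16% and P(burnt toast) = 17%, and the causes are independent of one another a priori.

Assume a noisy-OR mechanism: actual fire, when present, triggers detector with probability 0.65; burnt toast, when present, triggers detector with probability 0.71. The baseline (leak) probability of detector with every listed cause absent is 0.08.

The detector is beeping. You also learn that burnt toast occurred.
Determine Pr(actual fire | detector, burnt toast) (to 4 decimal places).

Pr(actual fire | detector, burnt toast) ≈ 0.1906

Under noisy-OR, P(detector | causes) = 1 − (1−0.08)·∏(1−qᵢ) over the active causes.
Enumerate both values of actual fire and weight by the priors:
  P(detector | burnt toast) = 0.7332×0.84 + 0.90662×0.16
        = 0.615888 + 0.145059 = 0.760947
The terms with actual fire present sum to 0.145059, so
  P(actual fire | detector, burnt toast) = 0.145059 / 0.760947 ≈ 0.1906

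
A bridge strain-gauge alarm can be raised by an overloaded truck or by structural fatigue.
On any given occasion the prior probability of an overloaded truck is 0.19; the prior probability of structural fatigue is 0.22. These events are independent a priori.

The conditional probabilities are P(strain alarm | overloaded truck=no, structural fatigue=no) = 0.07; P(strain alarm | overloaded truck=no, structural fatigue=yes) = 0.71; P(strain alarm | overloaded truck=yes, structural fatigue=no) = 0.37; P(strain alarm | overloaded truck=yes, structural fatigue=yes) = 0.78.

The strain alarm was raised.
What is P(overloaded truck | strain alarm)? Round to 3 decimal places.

P(overloaded truck | strain alarm) ≈ 0.339

P(strain alarm) = 0.07×0.81×0.78 + 0.71×0.81×0.22 + 0.37×0.19×0.78 + 0.78×0.19×0.22 = 0.044226 + 0.126522 + 0.054834 + 0.032604 = 0.258186
Of this, 0.087438 comes from 0.054834 + 0.032604 (the overloaded truck=true cases).
P(overloaded truck | strain alarm) = 0.087438 / 0.258186 ≈ 0.339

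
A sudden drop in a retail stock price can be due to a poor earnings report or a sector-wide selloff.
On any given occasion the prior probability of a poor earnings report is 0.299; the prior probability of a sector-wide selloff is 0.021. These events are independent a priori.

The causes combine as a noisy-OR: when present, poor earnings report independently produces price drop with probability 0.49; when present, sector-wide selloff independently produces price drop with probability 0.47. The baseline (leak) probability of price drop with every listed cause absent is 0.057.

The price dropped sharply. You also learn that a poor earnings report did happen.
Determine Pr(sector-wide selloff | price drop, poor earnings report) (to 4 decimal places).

Under noisy-OR, P(price drop | causes) = 1 − (1−0.057)·∏(1−qᵢ) over the active causes.
Weight on sector-wide selloff=true, given the evidence: 0.745107·0.021 = 0.015647
Normalizer over all consistent configurations: 0.51907·0.979 + 0.745107·0.021 = 0.523817
Posterior = 0.015647 / 0.523817 ≈ 0.0299

Pr(sector-wide selloff | price drop, poor earnings report) ≈ 0.0299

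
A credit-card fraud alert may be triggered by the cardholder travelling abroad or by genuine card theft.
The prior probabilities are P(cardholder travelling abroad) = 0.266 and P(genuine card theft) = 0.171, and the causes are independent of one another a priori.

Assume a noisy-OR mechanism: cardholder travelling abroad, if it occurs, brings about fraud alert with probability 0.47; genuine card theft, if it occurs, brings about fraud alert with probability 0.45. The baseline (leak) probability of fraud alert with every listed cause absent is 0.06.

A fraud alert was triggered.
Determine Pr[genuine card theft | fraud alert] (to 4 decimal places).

Pr[genuine card theft | fraud alert] ≈ 0.3889

Under noisy-OR, P(fraud alert | causes) = 1 − (1−0.06)·∏(1−qᵢ) over the active causes.
Sum P(fraud alert|·) weighted by the priors over the 4 (cardholder travelling abroad, genuine card theft) configurations:
  P(fraud alert) = 0.06×0.734×0.829 + 0.483×0.734×0.171 + 0.5018×0.266×0.829 + 0.72599×0.266×0.171
        = 0.036509 + 0.060623 + 0.110654 + 0.033022 = 0.240808
Configurations with genuine card theft contribute 0.093645, so
  P(genuine card theft | fraud alert) = 0.093645 / 0.240808 ≈ 0.3889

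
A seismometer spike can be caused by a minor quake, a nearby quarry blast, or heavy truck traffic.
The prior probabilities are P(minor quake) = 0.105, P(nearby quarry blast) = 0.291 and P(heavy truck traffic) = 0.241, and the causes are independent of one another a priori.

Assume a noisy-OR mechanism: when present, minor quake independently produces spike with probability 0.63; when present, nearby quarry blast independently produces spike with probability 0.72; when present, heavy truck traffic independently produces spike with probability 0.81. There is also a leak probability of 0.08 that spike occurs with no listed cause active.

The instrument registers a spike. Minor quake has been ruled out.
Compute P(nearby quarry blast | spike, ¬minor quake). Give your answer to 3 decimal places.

P(nearby quarry blast | spike, ¬minor quake) ≈ 0.556

Under noisy-OR, P(spike | causes) = 1 − (1−0.08)·∏(1−qᵢ) over the active causes.
Numerator (weight on configurations with nearby quarry blast): 0.163973 + 0.066699 = 0.230672
Normalizer over all consistent configurations: 0.08*0.709*0.759 + 0.8252*0.709*0.241 + 0.7424*0.291*0.759 + 0.951056*0.291*0.241 = 0.414723
P(nearby quarry blast | spike, ¬minor quake) = 0.230672/0.414723 ≈ 0.556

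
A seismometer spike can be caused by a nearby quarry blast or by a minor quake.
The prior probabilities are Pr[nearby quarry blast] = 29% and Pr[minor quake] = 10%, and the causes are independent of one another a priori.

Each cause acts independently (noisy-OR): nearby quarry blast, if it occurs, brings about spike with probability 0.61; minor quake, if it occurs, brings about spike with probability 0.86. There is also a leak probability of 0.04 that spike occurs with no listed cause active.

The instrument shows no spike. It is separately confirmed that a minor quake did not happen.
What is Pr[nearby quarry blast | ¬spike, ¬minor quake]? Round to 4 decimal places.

Pr[nearby quarry blast | ¬spike, ¬minor quake] ≈ 0.1374

Under noisy-OR, P(spike | causes) = 1 − (1−0.04)·∏(1−qᵢ) over the active causes.
Sum P(¬spike|·) weighted by the priors over both values of nearby quarry blast:
  P(¬spike | ¬minor quake) = 0.96*0.71 + 0.3744*0.29
        = 0.681600 + 0.108576 = 0.790176
The terms with nearby quarry blast present sum to 0.108576, so
  P(nearby quarry blast | ¬spike, ¬minor quake) = 0.108576 / 0.790176 ≈ 0.1374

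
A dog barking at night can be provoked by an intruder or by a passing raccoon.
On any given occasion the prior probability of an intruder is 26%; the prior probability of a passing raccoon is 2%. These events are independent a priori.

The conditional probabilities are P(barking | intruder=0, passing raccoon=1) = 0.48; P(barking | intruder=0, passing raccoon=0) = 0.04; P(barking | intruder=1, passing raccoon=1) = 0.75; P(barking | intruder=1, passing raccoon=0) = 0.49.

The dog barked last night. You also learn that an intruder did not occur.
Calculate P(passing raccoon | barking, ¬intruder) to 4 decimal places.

Enumerate both values of passing raccoon and weight by the priors:
  P(barking | ¬intruder) = 0.04*0.98 + 0.48*0.02
        = 0.039200 + 0.009600 = 0.048800
Keeping only the passing raccoon-present terms gives 0.009600, so
  P(passing raccoon | barking, ¬intruder) = 0.009600 / 0.048800 ≈ 0.1967

P(passing raccoon | barking, ¬intruder) ≈ 0.1967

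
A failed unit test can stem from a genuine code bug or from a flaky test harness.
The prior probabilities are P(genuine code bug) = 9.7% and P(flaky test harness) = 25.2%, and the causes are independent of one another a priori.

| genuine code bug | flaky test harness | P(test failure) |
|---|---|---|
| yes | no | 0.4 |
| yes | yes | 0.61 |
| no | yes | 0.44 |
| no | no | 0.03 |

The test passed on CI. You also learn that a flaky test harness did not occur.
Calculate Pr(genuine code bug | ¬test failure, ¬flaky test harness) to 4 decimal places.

Numerator (weight on configurations with genuine code bug): 0.6·0.097 = 0.058200
The normalizing constant is 0.97·0.903 + 0.6·0.097 = 0.934110
Posterior = 0.058200 / 0.934110 ≈ 0.0623

Pr(genuine code bug | ¬test failure, ¬flaky test harness) ≈ 0.0623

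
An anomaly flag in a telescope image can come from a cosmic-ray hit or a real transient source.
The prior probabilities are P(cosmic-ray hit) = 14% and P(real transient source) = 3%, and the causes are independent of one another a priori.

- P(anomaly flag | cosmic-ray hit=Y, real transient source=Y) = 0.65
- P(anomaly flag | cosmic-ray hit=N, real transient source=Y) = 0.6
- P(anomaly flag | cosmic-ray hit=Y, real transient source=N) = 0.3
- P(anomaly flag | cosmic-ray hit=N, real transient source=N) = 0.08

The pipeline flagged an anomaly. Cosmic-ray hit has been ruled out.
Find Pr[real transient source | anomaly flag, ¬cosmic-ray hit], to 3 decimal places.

Weight on real transient source=true, given the evidence: 0.6×0.03 = 0.018000
The normalizing constant is 0.08×0.97 + 0.6×0.03 = 0.095600
P(real transient source | anomaly flag, ¬cosmic-ray hit) = 0.018000/0.095600 ≈ 0.188

Pr[real transient source | anomaly flag, ¬cosmic-ray hit] ≈ 0.188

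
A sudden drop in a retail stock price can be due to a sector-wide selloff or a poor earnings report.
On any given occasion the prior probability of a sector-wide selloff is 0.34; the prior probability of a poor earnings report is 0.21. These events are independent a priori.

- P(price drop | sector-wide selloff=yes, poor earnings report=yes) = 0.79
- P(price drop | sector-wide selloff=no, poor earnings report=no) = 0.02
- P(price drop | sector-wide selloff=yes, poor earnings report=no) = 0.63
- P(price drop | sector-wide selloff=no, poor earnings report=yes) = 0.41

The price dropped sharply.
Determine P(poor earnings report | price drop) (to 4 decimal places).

By total probability over the 4 (sector-wide selloff, poor earnings report) configurations:
  P(price drop) = 0.02*0.66*0.79 + 0.41*0.66*0.21 + 0.63*0.34*0.79 + 0.79*0.34*0.21
        = 0.010428 + 0.056826 + 0.169218 + 0.056406 = 0.292878
The terms with poor earnings report present sum to 0.113232, so
  P(poor earnings report | price drop) = 0.113232 / 0.292878 ≈ 0.3866

P(poor earnings report | price drop) ≈ 0.3866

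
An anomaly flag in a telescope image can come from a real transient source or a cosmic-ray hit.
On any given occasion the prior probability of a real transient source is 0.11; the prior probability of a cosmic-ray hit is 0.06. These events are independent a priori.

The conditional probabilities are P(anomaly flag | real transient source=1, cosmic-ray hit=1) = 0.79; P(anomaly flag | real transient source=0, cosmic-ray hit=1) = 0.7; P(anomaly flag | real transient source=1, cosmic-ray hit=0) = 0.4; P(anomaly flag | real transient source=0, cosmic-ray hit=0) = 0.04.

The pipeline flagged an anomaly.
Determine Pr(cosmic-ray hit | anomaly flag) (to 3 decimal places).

For the numerator, keep only cosmic-ray hit=true terms: 0.037380 + 0.005214 = 0.042594
The normalizing constant is 0.04×0.89×0.94 + 0.7×0.89×0.06 + 0.4×0.11×0.94 + 0.79×0.11×0.06 = 0.117418
Posterior = 0.042594 / 0.117418 ≈ 0.363

Pr(cosmic-ray hit | anomaly flag) ≈ 0.363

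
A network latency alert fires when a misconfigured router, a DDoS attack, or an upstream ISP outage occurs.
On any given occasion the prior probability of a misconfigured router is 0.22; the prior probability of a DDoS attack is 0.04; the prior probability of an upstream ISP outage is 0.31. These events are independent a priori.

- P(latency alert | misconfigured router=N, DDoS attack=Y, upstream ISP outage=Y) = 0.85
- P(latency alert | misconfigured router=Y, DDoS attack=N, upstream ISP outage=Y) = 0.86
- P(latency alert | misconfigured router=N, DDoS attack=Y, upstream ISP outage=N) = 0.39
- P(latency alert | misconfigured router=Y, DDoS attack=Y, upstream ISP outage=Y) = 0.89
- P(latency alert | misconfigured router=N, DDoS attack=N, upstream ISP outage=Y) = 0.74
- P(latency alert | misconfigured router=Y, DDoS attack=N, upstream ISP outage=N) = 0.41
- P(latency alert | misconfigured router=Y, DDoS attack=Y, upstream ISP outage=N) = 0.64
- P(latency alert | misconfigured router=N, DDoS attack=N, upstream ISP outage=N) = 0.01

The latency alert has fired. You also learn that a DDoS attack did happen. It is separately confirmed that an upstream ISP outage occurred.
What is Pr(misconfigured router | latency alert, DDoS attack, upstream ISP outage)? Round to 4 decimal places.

Numerator (weight on configurations with misconfigured router): 0.89*0.22 = 0.195800
The normalizing constant is 0.85*0.78 + 0.89*0.22 = 0.858800
Posterior = 0.195800 / 0.858800 ≈ 0.2280

Pr(misconfigured router | latency alert, DDoS attack, upstream ISP outage) ≈ 0.2280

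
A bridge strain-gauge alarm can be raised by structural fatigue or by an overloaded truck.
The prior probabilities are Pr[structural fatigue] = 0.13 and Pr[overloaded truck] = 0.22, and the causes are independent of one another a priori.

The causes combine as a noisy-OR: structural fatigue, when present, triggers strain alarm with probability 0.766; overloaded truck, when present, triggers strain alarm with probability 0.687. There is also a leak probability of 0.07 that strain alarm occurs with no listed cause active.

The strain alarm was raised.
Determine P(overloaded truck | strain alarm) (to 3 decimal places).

Under noisy-OR, P(strain alarm | causes) = 1 − (1−0.07)·∏(1−qᵢ) over the active causes.
P(strain alarm) = 0.07×0.87×0.78 + 0.70891×0.87×0.22 + 0.78238×0.13×0.78 + 0.931885×0.13×0.22 = 0.047502 + 0.135685 + 0.079333 + 0.026652 = 0.289172
Restricting to configurations with overloaded truck present: 0.135685 + 0.026652 = 0.162337.
So P(overloaded truck | strain alarm) = 0.162337/0.289172 ≈ 0.561.

P(overloaded truck | strain alarm) ≈ 0.561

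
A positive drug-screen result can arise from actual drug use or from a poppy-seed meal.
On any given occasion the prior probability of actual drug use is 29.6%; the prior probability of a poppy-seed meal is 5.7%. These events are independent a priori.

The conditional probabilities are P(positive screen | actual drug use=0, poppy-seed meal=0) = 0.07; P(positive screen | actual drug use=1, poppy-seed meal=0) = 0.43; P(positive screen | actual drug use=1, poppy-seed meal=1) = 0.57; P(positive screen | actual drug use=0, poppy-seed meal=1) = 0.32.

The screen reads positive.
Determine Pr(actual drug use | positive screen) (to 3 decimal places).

Pr(actual drug use | positive screen) ≈ 0.686

Sum P(positive screen|·) weighted by the priors over the 4 (actual drug use, poppy-seed meal) configurations:
  P(positive screen) = 0.07*0.704*0.943 + 0.32*0.704*0.057 + 0.43*0.296*0.943 + 0.57*0.296*0.057
        = 0.046471 + 0.012841 + 0.120025 + 0.009617 = 0.188954
The terms with actual drug use present sum to 0.129642, so
  P(actual drug use | positive screen) = 0.129642 / 0.188954 ≈ 0.686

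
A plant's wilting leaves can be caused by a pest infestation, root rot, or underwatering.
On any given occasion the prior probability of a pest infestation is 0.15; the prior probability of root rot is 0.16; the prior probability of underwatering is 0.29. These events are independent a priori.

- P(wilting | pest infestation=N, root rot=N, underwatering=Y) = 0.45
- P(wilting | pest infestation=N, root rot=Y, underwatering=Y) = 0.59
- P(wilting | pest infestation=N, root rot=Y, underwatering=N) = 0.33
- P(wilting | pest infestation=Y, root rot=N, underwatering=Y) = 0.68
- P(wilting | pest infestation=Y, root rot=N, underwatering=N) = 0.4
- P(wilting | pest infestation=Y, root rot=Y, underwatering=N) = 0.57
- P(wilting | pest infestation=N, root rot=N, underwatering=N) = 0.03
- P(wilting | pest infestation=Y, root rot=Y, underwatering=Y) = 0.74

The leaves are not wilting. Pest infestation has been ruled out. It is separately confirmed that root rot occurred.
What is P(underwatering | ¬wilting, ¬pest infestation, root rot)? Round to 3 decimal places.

Sum P(¬wilting|·) weighted by the priors over both values of underwatering:
  P(¬wilting | ¬pest infestation, root rot) = 0.67×0.71 + 0.41×0.29
        = 0.475700 + 0.118900 = 0.594600
Keeping only the underwatering-present terms gives 0.118900, so
  P(underwatering | ¬wilting, ¬pest infestation, root rot) = 0.118900 / 0.594600 ≈ 0.200

P(underwatering | ¬wilting, ¬pest infestation, root rot) ≈ 0.200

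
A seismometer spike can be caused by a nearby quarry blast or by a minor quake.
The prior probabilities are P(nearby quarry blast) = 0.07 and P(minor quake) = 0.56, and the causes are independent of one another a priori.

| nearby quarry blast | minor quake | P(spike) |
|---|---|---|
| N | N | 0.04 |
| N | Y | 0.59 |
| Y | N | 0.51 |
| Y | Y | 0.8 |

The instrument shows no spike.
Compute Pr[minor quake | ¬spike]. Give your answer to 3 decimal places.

Pr[minor quake | ¬spike] ≈ 0.352

Enumerate the 4 (nearby quarry blast, minor quake) configurations and weight by the priors:
  P(¬spike) = 0.96×0.93×0.44 + 0.41×0.93×0.56 + 0.49×0.07×0.44 + 0.2×0.07×0.56
        = 0.392832 + 0.213528 + 0.015092 + 0.007840 = 0.629292
The terms with minor quake present sum to 0.221368, so
  P(minor quake | ¬spike) = 0.221368 / 0.629292 ≈ 0.352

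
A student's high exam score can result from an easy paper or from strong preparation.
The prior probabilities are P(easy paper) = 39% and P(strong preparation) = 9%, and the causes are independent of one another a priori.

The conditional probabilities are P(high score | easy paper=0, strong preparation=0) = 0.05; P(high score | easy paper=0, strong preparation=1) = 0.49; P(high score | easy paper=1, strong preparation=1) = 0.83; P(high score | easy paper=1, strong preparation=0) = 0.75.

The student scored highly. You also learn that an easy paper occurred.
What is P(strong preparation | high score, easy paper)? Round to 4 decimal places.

Weight on strong preparation=true, given the evidence: 0.83*0.09 = 0.074700
The normalizing constant is 0.75*0.91 + 0.83*0.09 = 0.757200
Posterior = 0.074700 / 0.757200 ≈ 0.0987

P(strong preparation | high score, easy paper) ≈ 0.0987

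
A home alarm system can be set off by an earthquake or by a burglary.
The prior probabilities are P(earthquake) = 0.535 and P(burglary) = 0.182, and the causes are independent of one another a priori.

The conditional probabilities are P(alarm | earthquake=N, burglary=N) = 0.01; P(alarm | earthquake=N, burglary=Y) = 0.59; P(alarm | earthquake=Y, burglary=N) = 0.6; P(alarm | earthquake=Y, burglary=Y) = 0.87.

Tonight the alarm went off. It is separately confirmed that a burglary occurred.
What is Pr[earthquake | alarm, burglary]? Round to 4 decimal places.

Enumerate both values of earthquake and weight by the priors:
  P(alarm | burglary) = 0.59×0.465 + 0.87×0.535
        = 0.274350 + 0.465450 = 0.739800
The terms with earthquake present sum to 0.465450, so
  P(earthquake | alarm, burglary) = 0.465450 / 0.739800 ≈ 0.6292

Pr[earthquake | alarm, burglary] ≈ 0.6292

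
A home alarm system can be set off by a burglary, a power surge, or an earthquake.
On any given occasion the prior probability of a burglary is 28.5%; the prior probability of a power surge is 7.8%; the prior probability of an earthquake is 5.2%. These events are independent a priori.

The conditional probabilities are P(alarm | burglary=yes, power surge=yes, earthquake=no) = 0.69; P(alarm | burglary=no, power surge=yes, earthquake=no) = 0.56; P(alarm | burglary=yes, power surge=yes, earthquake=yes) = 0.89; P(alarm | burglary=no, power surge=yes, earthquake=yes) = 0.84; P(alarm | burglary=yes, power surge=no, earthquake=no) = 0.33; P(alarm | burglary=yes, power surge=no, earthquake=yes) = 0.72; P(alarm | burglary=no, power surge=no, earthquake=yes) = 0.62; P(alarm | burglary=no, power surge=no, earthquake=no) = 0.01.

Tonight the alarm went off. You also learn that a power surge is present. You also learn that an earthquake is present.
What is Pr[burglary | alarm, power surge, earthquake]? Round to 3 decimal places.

Pr[burglary | alarm, power surge, earthquake] ≈ 0.297

Numerator (weight on configurations with burglary): 0.89×0.285 = 0.253650
Denominator P(alarm | power surge, earthquake): 0.84×0.715 + 0.89×0.285 = 0.854250
Posterior = 0.253650 / 0.854250 ≈ 0.297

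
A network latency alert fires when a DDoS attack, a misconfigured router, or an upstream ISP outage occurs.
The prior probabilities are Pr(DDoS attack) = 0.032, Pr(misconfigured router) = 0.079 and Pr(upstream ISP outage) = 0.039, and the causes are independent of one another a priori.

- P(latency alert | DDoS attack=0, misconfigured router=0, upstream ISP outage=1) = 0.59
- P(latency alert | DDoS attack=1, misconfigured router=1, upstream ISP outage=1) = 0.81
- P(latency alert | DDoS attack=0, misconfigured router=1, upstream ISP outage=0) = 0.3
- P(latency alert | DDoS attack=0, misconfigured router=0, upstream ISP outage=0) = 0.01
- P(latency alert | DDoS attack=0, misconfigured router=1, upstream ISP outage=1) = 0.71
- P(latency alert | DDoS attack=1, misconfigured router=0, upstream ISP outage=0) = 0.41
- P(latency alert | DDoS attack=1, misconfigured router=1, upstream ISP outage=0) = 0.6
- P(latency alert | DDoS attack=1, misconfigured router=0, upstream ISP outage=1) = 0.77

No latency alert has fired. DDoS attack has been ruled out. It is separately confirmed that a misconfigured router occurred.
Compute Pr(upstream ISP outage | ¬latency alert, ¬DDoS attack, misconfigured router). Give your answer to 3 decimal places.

Pr(upstream ISP outage | ¬latency alert, ¬DDoS attack, misconfigured router) ≈ 0.017

By total probability over both values of upstream ISP outage:
  P(¬latency alert | ¬DDoS attack, misconfigured router) = 0.7×0.961 + 0.29×0.039
        = 0.672700 + 0.011310 = 0.684010
The terms with upstream ISP outage present sum to 0.011310, so
  P(upstream ISP outage | ¬latency alert, ¬DDoS attack, misconfigured router) = 0.011310 / 0.684010 ≈ 0.017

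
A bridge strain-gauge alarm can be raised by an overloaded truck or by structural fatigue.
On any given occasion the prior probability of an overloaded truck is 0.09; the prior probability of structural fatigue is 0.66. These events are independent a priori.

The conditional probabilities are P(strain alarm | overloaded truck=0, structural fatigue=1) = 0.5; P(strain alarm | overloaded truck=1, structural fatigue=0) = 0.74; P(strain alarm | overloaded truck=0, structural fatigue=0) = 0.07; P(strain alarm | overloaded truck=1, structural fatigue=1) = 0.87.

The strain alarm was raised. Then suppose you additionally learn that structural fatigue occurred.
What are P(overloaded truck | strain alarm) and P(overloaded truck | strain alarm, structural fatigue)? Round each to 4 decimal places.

Enumerate the 4 (overloaded truck, structural fatigue) configurations and weight by the priors:
  P(strain alarm) = 0.07·0.91·0.34 + 0.5·0.91·0.66 + 0.74·0.09·0.34 + 0.87·0.09·0.66
        = 0.021658 + 0.300300 + 0.022644 + 0.051678 = 0.396280
The terms with overloaded truck present sum to 0.074322, so
  P(overloaded truck | strain alarm) = 0.074322 / 0.396280 ≈ 0.1875

Now also conditioning on structural fatigue=true:
P(strain alarm | structural fatigue) = 0.5×0.91 + 0.87×0.09 = 0.455000 + 0.078300 = 0.533300
Restricting to configurations with overloaded truck present: 0.87×0.09 = 0.078300.
So P(overloaded truck | strain alarm, structural fatigue) = 0.078300/0.533300 ≈ 0.1468.

P(overloaded truck | strain alarm) ≈ 0.1875; P(overloaded truck | strain alarm, structural fatigue) ≈ 0.1468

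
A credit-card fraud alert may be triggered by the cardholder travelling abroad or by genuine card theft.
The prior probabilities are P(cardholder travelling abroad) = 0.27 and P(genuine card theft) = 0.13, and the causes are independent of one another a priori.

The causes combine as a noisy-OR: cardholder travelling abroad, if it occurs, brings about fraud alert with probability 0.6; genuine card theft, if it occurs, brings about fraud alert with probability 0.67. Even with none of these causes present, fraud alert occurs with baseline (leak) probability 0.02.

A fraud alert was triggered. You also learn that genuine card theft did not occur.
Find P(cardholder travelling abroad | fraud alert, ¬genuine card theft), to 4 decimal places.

P(cardholder travelling abroad | fraud alert, ¬genuine card theft) ≈ 0.9183

Under noisy-OR, P(fraud alert | causes) = 1 − (1−0.02)·∏(1−qᵢ) over the active causes.
P(fraud alert | ¬genuine card theft) = 0.02·0.73 + 0.608·0.27 = 0.014600 + 0.164160 = 0.178760
The cardholder travelling abroad-present share is 0.608·0.27 = 0.164160.
So P(cardholder travelling abroad | fraud alert, ¬genuine card theft) = 0.164160/0.178760 ≈ 0.9183.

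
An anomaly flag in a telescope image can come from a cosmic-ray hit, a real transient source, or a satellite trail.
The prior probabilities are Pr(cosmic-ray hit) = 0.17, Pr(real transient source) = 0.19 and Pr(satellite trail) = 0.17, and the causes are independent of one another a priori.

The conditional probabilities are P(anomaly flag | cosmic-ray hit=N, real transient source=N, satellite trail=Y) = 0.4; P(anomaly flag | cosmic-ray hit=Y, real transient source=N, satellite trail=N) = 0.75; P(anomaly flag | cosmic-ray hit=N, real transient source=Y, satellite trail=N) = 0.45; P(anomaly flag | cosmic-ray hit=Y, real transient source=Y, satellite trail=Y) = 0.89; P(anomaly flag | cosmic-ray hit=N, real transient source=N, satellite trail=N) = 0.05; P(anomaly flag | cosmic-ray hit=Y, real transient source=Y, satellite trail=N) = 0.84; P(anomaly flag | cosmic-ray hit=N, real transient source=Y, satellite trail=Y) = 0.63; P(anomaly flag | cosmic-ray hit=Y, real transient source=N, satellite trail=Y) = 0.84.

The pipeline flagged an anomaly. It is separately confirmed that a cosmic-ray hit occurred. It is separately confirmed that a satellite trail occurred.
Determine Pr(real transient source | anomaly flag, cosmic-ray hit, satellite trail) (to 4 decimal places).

Pr(real transient source | anomaly flag, cosmic-ray hit, satellite trail) ≈ 0.1991

By total probability over both values of real transient source:
  P(anomaly flag | cosmic-ray hit, satellite trail) = 0.84*0.81 + 0.89*0.19
        = 0.680400 + 0.169100 = 0.849500
The terms with real transient source present sum to 0.169100, so
  P(real transient source | anomaly flag, cosmic-ray hit, satellite trail) = 0.169100 / 0.849500 ≈ 0.1991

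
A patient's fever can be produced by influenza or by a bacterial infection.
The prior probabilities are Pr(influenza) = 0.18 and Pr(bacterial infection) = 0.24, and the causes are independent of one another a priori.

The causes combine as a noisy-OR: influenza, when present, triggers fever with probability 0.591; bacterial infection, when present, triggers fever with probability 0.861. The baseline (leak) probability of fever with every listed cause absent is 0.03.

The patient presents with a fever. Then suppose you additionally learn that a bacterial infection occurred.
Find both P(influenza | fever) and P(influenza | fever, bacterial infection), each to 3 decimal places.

P(influenza | fever) ≈ 0.395; P(influenza | fever, bacterial infection) ≈ 0.193

Under noisy-OR, P(fever | causes) = 1 − (1−0.03)·∏(1−qᵢ) over the active causes.
P(fever) = 0.03·0.82·0.76 + 0.86517·0.82·0.24 + 0.60327·0.18·0.76 + 0.944855·0.18·0.24 = 0.018696 + 0.170265 + 0.082527 + 0.040818 = 0.312306
Restricting to configurations with influenza present: 0.082527 + 0.040818 = 0.123345.
So P(influenza | fever) = 0.123345/0.312306 ≈ 0.395.

Now also conditioning on bacterial infection=true:
Sum P(fever|·) weighted by the priors over both values of influenza:
  P(fever | bacterial infection) = 0.86517*0.82 + 0.944855*0.18
        = 0.709439 + 0.170074 = 0.879513
Keeping only the influenza-present terms gives 0.170074, so
  P(influenza | fever, bacterial infection) = 0.170074 / 0.879513 ≈ 0.193
The drop from 0.395 to 0.193 is the explaining-away (discounting) effect.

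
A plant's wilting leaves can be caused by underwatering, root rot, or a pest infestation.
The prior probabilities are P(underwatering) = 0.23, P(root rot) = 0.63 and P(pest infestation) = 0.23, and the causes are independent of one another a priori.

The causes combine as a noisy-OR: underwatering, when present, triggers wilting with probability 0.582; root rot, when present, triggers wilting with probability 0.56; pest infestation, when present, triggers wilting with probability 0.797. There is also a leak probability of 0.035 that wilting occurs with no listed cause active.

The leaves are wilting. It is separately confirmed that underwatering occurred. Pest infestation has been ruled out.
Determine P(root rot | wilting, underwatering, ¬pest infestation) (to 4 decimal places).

Under noisy-OR, P(wilting | causes) = 1 − (1−0.035)·∏(1−qᵢ) over the active causes.
P(wilting | underwatering, ¬pest infestation) = 0.59663*0.37 + 0.822517*0.63 = 0.220753 + 0.518186 = 0.738939
The root rot-present share is 0.822517*0.63 = 0.518186.
So P(root rot | wilting, underwatering, ¬pest infestation) = 0.518186/0.738939 ≈ 0.7013.

P(root rot | wilting, underwatering, ¬pest infestation) ≈ 0.7013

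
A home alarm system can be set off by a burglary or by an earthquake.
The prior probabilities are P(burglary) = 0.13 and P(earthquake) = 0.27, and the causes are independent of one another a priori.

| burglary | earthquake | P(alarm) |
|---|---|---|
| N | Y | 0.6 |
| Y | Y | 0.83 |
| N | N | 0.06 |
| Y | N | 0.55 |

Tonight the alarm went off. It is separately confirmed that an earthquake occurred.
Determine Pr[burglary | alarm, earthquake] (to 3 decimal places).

Enumerate both values of burglary and weight by the priors:
  P(alarm | earthquake) = 0.6·0.87 + 0.83·0.13
        = 0.522000 + 0.107900 = 0.629900
The terms with burglary present sum to 0.107900, so
  P(burglary | alarm, earthquake) = 0.107900 / 0.629900 ≈ 0.171

Pr[burglary | alarm, earthquake] ≈ 0.171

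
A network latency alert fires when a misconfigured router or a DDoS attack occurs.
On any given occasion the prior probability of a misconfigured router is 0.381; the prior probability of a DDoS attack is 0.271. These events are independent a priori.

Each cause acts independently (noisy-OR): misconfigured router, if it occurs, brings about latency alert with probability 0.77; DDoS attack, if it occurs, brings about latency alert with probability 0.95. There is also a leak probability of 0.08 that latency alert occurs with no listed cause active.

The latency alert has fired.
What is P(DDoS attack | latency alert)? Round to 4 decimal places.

P(DDoS attack | latency alert) ≈ 0.5069

Under noisy-OR, P(latency alert | causes) = 1 − (1−0.08)·∏(1−qᵢ) over the active causes.
P(latency alert) = 0.08·0.619·0.729 + 0.954·0.619·0.271 + 0.7884·0.381·0.729 + 0.98942·0.381·0.271 = 0.036100 + 0.160033 + 0.218977 + 0.102159 = 0.517269
Of this, 0.262192 comes from 0.160033 + 0.102159 (the DDoS attack=true cases).
P(DDoS attack | latency alert) = 0.262192 / 0.517269 ≈ 0.5069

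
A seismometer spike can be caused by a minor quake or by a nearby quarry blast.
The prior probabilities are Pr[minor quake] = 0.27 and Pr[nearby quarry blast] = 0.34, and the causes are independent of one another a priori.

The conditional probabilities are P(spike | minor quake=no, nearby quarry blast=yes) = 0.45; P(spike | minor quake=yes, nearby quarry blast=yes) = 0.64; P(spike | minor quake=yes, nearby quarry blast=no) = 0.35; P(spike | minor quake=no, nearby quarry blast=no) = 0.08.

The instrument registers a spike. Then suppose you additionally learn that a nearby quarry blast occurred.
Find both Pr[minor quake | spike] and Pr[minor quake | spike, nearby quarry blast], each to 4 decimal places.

P(spike) = 0.08*0.73*0.66 + 0.45*0.73*0.34 + 0.35*0.27*0.66 + 0.64*0.27*0.34 = 0.038544 + 0.111690 + 0.062370 + 0.058752 = 0.271356
Restricting to configurations with minor quake present: 0.062370 + 0.058752 = 0.121122.
P(minor quake | spike) = 0.121122 / 0.271356 ≈ 0.4464

Now condition on the additional information:
Sum P(spike|·) weighted by the priors over both values of minor quake:
  P(spike | nearby quarry blast) = 0.45·0.73 + 0.64·0.27
        = 0.328500 + 0.172800 = 0.501300
The terms with minor quake present sum to 0.172800, so
  P(minor quake | spike, nearby quarry blast) = 0.172800 / 0.501300 ≈ 0.3447
— nearby quarry blast explains away the evidence for minor quake.

Pr[minor quake | spike] ≈ 0.4464; Pr[minor quake | spike, nearby quarry blast] ≈ 0.3447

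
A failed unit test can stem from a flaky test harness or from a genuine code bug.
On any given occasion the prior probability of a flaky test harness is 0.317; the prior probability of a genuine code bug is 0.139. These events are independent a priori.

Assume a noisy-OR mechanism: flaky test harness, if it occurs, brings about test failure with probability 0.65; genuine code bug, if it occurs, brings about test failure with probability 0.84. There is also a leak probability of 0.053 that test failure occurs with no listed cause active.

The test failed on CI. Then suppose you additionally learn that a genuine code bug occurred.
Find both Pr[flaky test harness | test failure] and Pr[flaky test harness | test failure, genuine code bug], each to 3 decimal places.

Pr[flaky test harness | test failure] ≈ 0.667; Pr[flaky test harness | test failure, genuine code bug] ≈ 0.341

Under noisy-OR, P(test failure | causes) = 1 − (1−0.053)·∏(1−qᵢ) over the active causes.
P(test failure) = 0.053·0.683·0.861 + 0.84848·0.683·0.139 + 0.66855·0.317·0.861 + 0.946968·0.317·0.139 = 0.031167 + 0.080552 + 0.182472 + 0.041726 = 0.335917
Restricting to configurations with flaky test harness present: 0.182472 + 0.041726 = 0.224198.
P(flaky test harness | test failure) = 0.224198 / 0.335917 ≈ 0.667

Now condition on the additional information:
P(test failure | genuine code bug) = 0.84848·0.683 + 0.946968·0.317 = 0.579512 + 0.300189 = 0.879701
Restricting to configurations with flaky test harness present: 0.946968·0.317 = 0.300189.
So P(flaky test harness | test failure, genuine code bug) = 0.300189/0.879701 ≈ 0.341.
Conditioning on genuine code bug lowers the posterior on flaky test harness: the classic explaining-away effect in a common-effect structure.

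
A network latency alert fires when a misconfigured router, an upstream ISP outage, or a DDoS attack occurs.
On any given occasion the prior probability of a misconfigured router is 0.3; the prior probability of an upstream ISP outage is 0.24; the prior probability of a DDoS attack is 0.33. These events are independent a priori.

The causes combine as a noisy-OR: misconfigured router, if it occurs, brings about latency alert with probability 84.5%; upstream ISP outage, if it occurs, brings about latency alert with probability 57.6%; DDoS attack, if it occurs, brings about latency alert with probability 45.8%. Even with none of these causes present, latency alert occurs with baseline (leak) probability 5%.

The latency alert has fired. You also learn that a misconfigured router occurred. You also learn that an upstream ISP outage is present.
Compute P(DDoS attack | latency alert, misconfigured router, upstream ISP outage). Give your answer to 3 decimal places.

Under noisy-OR, P(latency alert | causes) = 1 − (1−0.05)·∏(1−qᵢ) over the active causes.
Sum P(latency alert|·) weighted by the priors over both values of DDoS attack:
  P(latency alert | misconfigured router, upstream ISP outage) = 0.937566*0.67 + 0.966161*0.33
        = 0.628169 + 0.318833 = 0.947002
The terms with DDoS attack present sum to 0.318833, so
  P(DDoS attack | latency alert, misconfigured router, upstream ISP outage) = 0.318833 / 0.947002 ≈ 0.337

P(DDoS attack | latency alert, misconfigured router, upstream ISP outage) ≈ 0.337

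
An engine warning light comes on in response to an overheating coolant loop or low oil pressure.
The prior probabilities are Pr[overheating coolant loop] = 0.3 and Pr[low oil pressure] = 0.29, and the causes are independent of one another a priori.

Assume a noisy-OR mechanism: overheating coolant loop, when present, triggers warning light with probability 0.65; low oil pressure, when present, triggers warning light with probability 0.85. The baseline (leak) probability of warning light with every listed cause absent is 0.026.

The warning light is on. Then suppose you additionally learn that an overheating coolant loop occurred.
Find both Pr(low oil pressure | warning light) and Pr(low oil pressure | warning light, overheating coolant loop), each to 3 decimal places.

Under noisy-OR, P(warning light | causes) = 1 − (1−0.026)·∏(1−qᵢ) over the active causes.
For the numerator, keep only low oil pressure=true terms: 0.173342 + 0.082551 = 0.255893
Normalizer over all consistent configurations: 0.026×0.7×0.71 + 0.8539×0.7×0.29 + 0.6591×0.3×0.71 + 0.948865×0.3×0.29 = 0.409203
P(low oil pressure | warning light) = 0.255893/0.409203 ≈ 0.625

Now condition on the additional information:
Enumerate both values of low oil pressure and weight by the priors:
  P(warning light | overheating coolant loop) = 0.6591*0.71 + 0.948865*0.29
        = 0.467961 + 0.275171 = 0.743132
Keeping only the low oil pressure-present terms gives 0.275171, so
  P(low oil pressure | warning light, overheating coolant loop) = 0.275171 / 0.743132 ≈ 0.370

Pr(low oil pressure | warning light) ≈ 0.625; Pr(low oil pressure | warning light, overheating coolant loop) ≈ 0.370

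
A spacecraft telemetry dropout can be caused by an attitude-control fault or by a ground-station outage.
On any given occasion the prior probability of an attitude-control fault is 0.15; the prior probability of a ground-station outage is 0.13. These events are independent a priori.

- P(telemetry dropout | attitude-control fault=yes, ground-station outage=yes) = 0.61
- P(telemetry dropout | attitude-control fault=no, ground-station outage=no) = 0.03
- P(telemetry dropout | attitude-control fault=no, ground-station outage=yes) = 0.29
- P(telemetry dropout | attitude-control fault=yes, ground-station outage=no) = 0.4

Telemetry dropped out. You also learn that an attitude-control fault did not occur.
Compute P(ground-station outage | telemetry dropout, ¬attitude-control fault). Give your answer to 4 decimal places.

Numerator (weight on configurations with ground-station outage): 0.29×0.13 = 0.037700
Denominator P(telemetry dropout | ¬attitude-control fault): 0.03×0.87 + 0.29×0.13 = 0.063800
Posterior = 0.037700 / 0.063800 ≈ 0.5909

P(ground-station outage | telemetry dropout, ¬attitude-control fault) ≈ 0.5909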